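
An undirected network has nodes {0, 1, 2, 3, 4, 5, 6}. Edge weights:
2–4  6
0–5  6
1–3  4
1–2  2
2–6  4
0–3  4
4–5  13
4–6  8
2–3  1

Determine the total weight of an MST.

Sort edges by weight, then run Kruskal:
2–3 (1): add — endpoints in different components.
1–2 (2): add — endpoints in different components.
0–3 (4): add — endpoints in different components.
1–3 (4): skip — 1 and 3 already connected.
2–6 (4): add — endpoints in different components.
0–5 (6): add — endpoints in different components.
2–4 (6): add — endpoints in different components.
MST edges: 2–3, 1–2, 0–3, 2–6, 0–5, 2–4; total weight 1+2+4+4+6+6 = 23.

23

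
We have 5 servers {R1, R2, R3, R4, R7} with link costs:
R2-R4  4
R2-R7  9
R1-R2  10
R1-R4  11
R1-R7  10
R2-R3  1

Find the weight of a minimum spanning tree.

24

Sort edges by weight, then run Kruskal:
R2-R3 (1): add — endpoints in different components.
R2-R4 (4): add — endpoints in different components.
R2-R7 (9): add — endpoints in different components.
R1-R2 (10): add — endpoints in different components.
MST edges: R2-R3, R2-R4, R2-R7, R1-R2; total weight 1+4+9+10 = 24.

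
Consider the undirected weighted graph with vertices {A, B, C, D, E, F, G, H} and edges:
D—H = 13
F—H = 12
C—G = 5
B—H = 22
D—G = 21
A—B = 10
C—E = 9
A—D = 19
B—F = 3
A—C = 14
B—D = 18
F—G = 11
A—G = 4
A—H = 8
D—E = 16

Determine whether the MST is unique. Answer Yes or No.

Kruskal's algorithm — process edges by increasing weight (ties by edge label):
B—F (3): add — endpoints in different components.
A—G (4): add — endpoints in different components.
C—G (5): add — endpoints in different components.
A—H (8): add — endpoints in different components.
C—E (9): add — endpoints in different components.
A—B (10): add — endpoints in different components.
F—G (11): skip — F and G already connected.
F—H (12): skip — F and H already connected.
D—H (13): add — endpoints in different components.
Every non-tree edge has weight strictly greater than the heaviest edge on the tree path between its endpoints, so the MST is unique.

Yes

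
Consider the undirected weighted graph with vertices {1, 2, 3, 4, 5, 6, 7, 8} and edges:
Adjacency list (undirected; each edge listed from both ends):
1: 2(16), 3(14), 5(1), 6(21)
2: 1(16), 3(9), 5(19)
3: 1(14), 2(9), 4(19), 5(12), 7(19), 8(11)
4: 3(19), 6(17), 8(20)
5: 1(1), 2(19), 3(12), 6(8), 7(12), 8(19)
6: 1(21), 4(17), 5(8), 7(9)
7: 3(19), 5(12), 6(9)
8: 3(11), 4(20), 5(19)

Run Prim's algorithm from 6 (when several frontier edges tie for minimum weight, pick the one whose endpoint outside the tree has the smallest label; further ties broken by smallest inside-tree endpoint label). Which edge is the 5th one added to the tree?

Grow the tree from 6 using Prim:
Step 1: cheapest edge leaving the tree is 5-6 (8); add 5.
Step 2: cheapest edge leaving the tree is 1-5 (1); add 1.
Step 3: cheapest edge leaving the tree is 6-7 (9); add 7.
Step 4: cheapest edge leaving the tree is 3-5 (12); add 3.
Step 5: cheapest edge leaving the tree is 2-3 (9); add 2.
Step 6: cheapest edge leaving the tree is 3-8 (11); add 8.
Step 7: cheapest edge leaving the tree is 4-6 (17); add 4.
The 5th edge added is 2-3.

2-3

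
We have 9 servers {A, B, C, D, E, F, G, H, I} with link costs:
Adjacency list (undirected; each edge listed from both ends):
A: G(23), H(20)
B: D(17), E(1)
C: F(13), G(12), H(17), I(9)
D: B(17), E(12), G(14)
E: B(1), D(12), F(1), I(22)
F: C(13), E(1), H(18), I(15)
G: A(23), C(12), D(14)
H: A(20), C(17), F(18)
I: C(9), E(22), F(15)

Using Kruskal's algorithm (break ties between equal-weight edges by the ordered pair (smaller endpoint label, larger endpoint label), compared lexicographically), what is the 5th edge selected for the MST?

Kruskal's algorithm — process edges by increasing weight (ties by edge label):
B E (1): add — endpoints in different components.
E F (1): add — endpoints in different components.
C I (9): add — endpoints in different components.
C G (12): add — endpoints in different components.
D E (12): add — endpoints in different components.
C F (13): add — endpoints in different components.
D G (14): skip — D and G already connected.
F I (15): skip — F and I already connected.
B D (17): skip — B and D already connected.
C H (17): add — endpoints in different components.
F H (18): skip — F and H already connected.
A H (20): add — endpoints in different components.
The 5th edge added is D E.

D-E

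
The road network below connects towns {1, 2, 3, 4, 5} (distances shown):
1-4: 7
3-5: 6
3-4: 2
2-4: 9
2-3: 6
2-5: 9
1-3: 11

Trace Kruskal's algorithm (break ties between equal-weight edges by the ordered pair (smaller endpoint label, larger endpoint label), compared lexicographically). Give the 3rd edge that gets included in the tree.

3-5

Sort edges by weight, then run Kruskal:
3-4 (2): add — endpoints in different components.
2-3 (6): add — endpoints in different components.
3-5 (6): add — endpoints in different components.
1-4 (7): add — endpoints in different components.
The 3rd edge added is 3-5.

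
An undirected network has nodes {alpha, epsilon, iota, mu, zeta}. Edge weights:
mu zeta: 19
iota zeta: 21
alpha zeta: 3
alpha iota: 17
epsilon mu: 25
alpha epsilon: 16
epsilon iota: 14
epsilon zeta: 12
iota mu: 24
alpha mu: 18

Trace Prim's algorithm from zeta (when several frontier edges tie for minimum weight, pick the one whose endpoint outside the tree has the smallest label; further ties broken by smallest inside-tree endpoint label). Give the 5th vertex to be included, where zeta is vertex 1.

Grow the tree from zeta using Prim:
Step 1: cheapest edge leaving the tree is alpha zeta (3); add alpha.
Step 2: cheapest edge leaving the tree is epsilon zeta (12); add epsilon.
Step 3: cheapest edge leaving the tree is epsilon iota (14); add iota.
Step 4: cheapest edge leaving the tree is alpha mu (18); add mu.
Vertex order: zeta, alpha, epsilon, iota, mu. The 5th vertex is mu.

mu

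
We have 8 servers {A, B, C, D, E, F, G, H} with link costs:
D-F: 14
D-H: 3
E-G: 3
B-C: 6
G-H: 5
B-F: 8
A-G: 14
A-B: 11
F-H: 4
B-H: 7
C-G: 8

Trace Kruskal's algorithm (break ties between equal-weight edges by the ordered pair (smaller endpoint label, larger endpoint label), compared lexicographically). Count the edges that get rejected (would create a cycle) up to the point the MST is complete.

Sort edges by weight, then run Kruskal:
D-H (3): add — endpoints in different components.
E-G (3): add — endpoints in different components.
F-H (4): add — endpoints in different components.
G-H (5): add — endpoints in different components.
B-C (6): add — endpoints in different components.
B-H (7): add — endpoints in different components.
B-F (8): skip — B and F already connected.
C-G (8): skip — C and G already connected.
A-B (11): add — endpoints in different components.
Edges rejected before the tree was complete: 2.

2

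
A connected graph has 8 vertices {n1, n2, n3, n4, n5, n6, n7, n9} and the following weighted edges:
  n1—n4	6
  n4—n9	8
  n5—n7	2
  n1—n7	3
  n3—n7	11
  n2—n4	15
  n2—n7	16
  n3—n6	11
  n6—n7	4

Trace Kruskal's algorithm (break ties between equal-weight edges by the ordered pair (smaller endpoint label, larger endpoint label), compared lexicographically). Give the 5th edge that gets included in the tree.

n4-n9

Kruskal's algorithm — process edges by increasing weight (ties by edge label):
n5—n7 (2): add — endpoints in different components.
n1—n7 (3): add — endpoints in different components.
n6—n7 (4): add — endpoints in different components.
n1—n4 (6): add — endpoints in different components.
n4—n9 (8): add — endpoints in different components.
n3—n6 (11): add — endpoints in different components.
n3—n7 (11): skip — n3 and n7 already connected.
n2—n4 (15): add — endpoints in different components.
The 5th edge added is n4—n9.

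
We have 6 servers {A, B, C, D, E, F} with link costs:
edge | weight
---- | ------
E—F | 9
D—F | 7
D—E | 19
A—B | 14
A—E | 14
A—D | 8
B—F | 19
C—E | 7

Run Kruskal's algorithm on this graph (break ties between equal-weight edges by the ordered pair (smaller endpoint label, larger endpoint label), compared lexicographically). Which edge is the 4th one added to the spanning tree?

Sort edges by weight, then run Kruskal:
C—E (7): add — endpoints in different components.
D—F (7): add — endpoints in different components.
A—D (8): add — endpoints in different components.
E—F (9): add — endpoints in different components.
A—B (14): add — endpoints in different components.
The 4th edge added is E—F.

E-F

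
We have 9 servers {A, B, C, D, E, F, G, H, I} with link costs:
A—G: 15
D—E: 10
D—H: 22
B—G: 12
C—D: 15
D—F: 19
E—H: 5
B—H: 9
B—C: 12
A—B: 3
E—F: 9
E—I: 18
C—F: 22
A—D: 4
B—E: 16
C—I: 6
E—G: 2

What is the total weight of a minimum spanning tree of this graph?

Kruskal: consider edges lightest-first.
E—G (2): add — endpoints in different components.
A—B (3): add — endpoints in different components.
A—D (4): add — endpoints in different components.
E—H (5): add — endpoints in different components.
C—I (6): add — endpoints in different components.
B—H (9): add — endpoints in different components.
E—F (9): add — endpoints in different components.
D—E (10): skip — D and E already connected.
B—C (12): add — endpoints in different components.
MST edges: E—G, A—B, A—D, E—H, C—I, B—H, E—F, B—C; total weight 2+3+4+5+6+9+9+12 = 50.

50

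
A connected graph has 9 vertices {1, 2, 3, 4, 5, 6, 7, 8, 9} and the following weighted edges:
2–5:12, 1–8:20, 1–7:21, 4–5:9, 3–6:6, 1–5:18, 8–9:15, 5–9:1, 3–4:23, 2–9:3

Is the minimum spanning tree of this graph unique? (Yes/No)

Yes

Sort edges by weight, then run Kruskal:
5–9 (1): add — endpoints in different components.
2–9 (3): add — endpoints in different components.
3–6 (6): add — endpoints in different components.
4–5 (9): add — endpoints in different components.
2–5 (12): skip — 2 and 5 already connected.
8–9 (15): add — endpoints in different components.
1–5 (18): add — endpoints in different components.
1–8 (20): skip — 1 and 8 already connected.
1–7 (21): add — endpoints in different components.
3–4 (23): add — endpoints in different components.
Every non-tree edge has weight strictly greater than the heaviest edge on the tree path between its endpoints, so the MST is unique.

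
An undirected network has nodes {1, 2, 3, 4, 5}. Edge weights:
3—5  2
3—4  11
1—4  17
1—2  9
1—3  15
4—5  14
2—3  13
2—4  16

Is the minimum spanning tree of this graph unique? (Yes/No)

Yes

Kruskal: consider edges lightest-first.
3—5 (2): add — endpoints in different components.
1—2 (9): add — endpoints in different components.
3—4 (11): add — endpoints in different components.
2—3 (13): add — endpoints in different components.
Every non-tree edge has weight strictly greater than the heaviest edge on the tree path between its endpoints, so the MST is unique.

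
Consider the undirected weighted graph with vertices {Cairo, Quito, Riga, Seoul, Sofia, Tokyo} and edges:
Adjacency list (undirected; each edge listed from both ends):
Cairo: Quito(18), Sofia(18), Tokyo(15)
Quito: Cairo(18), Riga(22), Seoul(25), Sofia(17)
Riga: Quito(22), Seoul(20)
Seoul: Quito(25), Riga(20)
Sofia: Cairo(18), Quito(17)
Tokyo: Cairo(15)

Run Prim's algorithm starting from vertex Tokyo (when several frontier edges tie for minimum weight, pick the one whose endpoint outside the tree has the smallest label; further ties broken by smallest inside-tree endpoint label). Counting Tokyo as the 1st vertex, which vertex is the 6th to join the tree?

Seoul

Grow the tree from Tokyo using Prim:
Step 1: frontier [Cairo Tokyo 15] → take Cairo Tokyo (15); add Cairo.
Step 2: frontier [Cairo Quito 18, Cairo Sofia 18] → take Cairo Quito (18); add Quito.
Step 3: frontier [Cairo Sofia 18, Quito Sofia 17, Quito Riga 22, Quito Seoul 25] → take Quito Sofia (17); add Sofia.
Step 4: frontier [Quito Riga 22, Quito Seoul 25] → take Quito Riga (22); add Riga.
Step 5: frontier [Quito Seoul 25, Riga Seoul 20] → take Riga Seoul (20); add Seoul.
Vertex order: Tokyo, Cairo, Quito, Sofia, Riga, Seoul. The 6th vertex is Seoul.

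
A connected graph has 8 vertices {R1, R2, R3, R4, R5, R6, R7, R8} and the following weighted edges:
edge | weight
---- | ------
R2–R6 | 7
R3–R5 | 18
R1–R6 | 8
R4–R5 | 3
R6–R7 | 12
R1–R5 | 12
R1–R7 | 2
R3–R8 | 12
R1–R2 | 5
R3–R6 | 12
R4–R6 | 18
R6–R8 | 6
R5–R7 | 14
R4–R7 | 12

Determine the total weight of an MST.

47

Grow the tree from R6 using Prim:
Step 1: cheapest edge leaving the tree is R6–R8 (6); add R8.
Step 2: cheapest edge leaving the tree is R2–R6 (7); add R2.
Step 3: cheapest edge leaving the tree is R1–R2 (5); add R1.
Step 4: cheapest edge leaving the tree is R1–R7 (2); add R7.
Step 5: cheapest edge leaving the tree is R3–R6 (12); add R3.
Step 6: cheapest edge leaving the tree is R4–R7 (12); add R4.
Step 7: cheapest edge leaving the tree is R4–R5 (3); add R5.
MST edges: R6–R8, R2–R6, R1–R2, R1–R7, R3–R6, R4–R7, R4–R5; total weight 6+7+5+2+12+12+3 = 47.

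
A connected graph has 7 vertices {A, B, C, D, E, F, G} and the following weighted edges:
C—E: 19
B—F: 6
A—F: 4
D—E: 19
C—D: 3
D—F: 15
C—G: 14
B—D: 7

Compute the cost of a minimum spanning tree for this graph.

Prim's algorithm from B:
Step 1: cheapest edge leaving the tree is B—F (6); add F.
Step 2: cheapest edge leaving the tree is A—F (4); add A.
Step 3: cheapest edge leaving the tree is B—D (7); add D.
Step 4: cheapest edge leaving the tree is C—D (3); add C.
Step 5: cheapest edge leaving the tree is C—G (14); add G.
Step 6: cheapest edge leaving the tree is C—E (19); add E.
MST edges: B—F, A—F, B—D, C—D, C—G, C—E; total weight 6+4+7+3+14+19 = 53.

53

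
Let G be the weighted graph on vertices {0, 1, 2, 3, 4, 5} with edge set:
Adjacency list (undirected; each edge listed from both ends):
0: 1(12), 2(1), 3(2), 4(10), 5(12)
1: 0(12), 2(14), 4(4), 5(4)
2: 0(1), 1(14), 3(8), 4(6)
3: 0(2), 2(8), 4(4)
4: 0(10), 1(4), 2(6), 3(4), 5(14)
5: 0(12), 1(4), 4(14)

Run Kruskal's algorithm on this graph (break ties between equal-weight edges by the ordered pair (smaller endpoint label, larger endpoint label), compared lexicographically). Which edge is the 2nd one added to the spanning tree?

Kruskal: consider edges lightest-first.
0 2 (1): add — endpoints in different components.
0 3 (2): add — endpoints in different components.
1 4 (4): add — endpoints in different components.
1 5 (4): add — endpoints in different components.
3 4 (4): add — endpoints in different components.
The 2nd edge added is 0 3.

0-3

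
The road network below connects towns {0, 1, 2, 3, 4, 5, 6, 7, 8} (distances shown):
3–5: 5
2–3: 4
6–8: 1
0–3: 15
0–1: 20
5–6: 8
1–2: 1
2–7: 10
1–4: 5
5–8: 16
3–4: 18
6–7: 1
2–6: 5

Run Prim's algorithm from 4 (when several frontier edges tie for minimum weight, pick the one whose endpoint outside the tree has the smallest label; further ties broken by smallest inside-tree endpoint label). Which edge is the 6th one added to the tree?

6-7

Prim, starting at 4.
Step 1: cheapest edge leaving the tree is 1–4 (5); add 1.
Step 2: cheapest edge leaving the tree is 1–2 (1); add 2.
Step 3: cheapest edge leaving the tree is 2–3 (4); add 3.
Step 4: cheapest edge leaving the tree is 3–5 (5); add 5.
Step 5: cheapest edge leaving the tree is 2–6 (5); add 6.
Step 6: cheapest edge leaving the tree is 6–7 (1); add 7.
Step 7: cheapest edge leaving the tree is 6–8 (1); add 8.
Step 8: cheapest edge leaving the tree is 0–3 (15); add 0.
The 6th edge added is 6–7.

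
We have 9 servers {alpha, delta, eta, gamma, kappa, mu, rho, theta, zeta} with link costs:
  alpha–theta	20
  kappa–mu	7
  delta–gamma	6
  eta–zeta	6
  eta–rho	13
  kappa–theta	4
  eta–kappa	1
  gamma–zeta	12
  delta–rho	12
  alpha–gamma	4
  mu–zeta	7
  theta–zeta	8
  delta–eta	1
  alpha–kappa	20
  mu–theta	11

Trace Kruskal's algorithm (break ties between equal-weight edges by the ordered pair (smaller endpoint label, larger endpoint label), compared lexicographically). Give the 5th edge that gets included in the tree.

delta-gamma

Kruskal: consider edges lightest-first.
delta–eta (1): add — endpoints in different components.
eta–kappa (1): add — endpoints in different components.
alpha–gamma (4): add — endpoints in different components.
kappa–theta (4): add — endpoints in different components.
delta–gamma (6): add — endpoints in different components.
eta–zeta (6): add — endpoints in different components.
kappa–mu (7): add — endpoints in different components.
mu–zeta (7): skip — mu and zeta already connected.
theta–zeta (8): skip — zeta and theta already connected.
mu–theta (11): skip — mu and theta already connected.
delta–rho (12): add — endpoints in different components.
The 5th edge added is delta–gamma.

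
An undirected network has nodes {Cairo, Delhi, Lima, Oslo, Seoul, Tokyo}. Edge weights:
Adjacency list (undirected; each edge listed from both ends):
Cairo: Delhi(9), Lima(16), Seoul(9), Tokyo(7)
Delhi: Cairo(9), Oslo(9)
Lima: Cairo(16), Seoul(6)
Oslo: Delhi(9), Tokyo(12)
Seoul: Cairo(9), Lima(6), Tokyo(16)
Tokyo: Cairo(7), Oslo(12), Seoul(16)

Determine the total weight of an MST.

40

Kruskal: consider edges lightest-first.
Lima Seoul (6): add. Components now {Lima,Seoul} {Tokyo} {Cairo} {Oslo} {Delhi}
Cairo Tokyo (7): add. Components now {Lima,Seoul} {Cairo,Tokyo} {Oslo} {Delhi}
Cairo Delhi (9): add. Components now {Lima,Seoul} {Cairo,Delhi,Tokyo} {Oslo}
Cairo Seoul (9): add. Components now {Cairo,Delhi,Lima,Seoul,Tokyo} {Oslo}
Delhi Oslo (9): add. Components now {Cairo,Delhi,Lima,Oslo,Seoul,Tokyo}
MST edges: Lima Seoul, Cairo Tokyo, Cairo Delhi, Cairo Seoul, Delhi Oslo; total weight 6+7+9+9+9 = 40.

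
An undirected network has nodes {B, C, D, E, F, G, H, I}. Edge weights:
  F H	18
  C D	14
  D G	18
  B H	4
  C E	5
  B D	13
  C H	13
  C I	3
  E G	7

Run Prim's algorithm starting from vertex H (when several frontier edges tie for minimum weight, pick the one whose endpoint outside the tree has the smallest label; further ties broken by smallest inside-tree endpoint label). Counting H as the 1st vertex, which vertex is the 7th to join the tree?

Grow the tree from H using Prim:
Step 1: frontier [B H 4, C H 13, F H 18] → take B H (4); add B.
Step 2: frontier [B D 13, C H 13, F H 18] → take C H (13); add C.
Step 3: frontier [B D 13, C I 3, C E 5, C D 14, F H 18] → take C I (3); add I.
Step 4: frontier [B D 13, C E 5, C D 14, F H 18] → take C E (5); add E.
Step 5: frontier [B D 13, C D 14, E G 7, F H 18] → take E G (7); add G.
Step 6: frontier [B D 13, C D 14, D G 18, F H 18] → take B D (13); add D.
Step 7: frontier [F H 18] → take F H (18); add F.
Vertex order: H, B, C, I, E, G, D, F. The 7th vertex is D.

D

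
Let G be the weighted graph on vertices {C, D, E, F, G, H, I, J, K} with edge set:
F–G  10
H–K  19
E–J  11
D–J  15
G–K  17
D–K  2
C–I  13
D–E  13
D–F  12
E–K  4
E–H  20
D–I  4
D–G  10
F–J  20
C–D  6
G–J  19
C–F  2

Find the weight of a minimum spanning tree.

58

Grow the tree from I using Prim:
Step 1: cheapest edge leaving the tree is D–I (4); add D.
Step 2: cheapest edge leaving the tree is D–K (2); add K.
Step 3: cheapest edge leaving the tree is E–K (4); add E.
Step 4: cheapest edge leaving the tree is C–D (6); add C.
Step 5: cheapest edge leaving the tree is C–F (2); add F.
Step 6: cheapest edge leaving the tree is D–G (10); add G.
Step 7: cheapest edge leaving the tree is E–J (11); add J.
Step 8: cheapest edge leaving the tree is H–K (19); add H.
MST edges: D–I, D–K, E–K, C–D, C–F, D–G, E–J, H–K; total weight 4+2+4+6+2+10+11+19 = 58.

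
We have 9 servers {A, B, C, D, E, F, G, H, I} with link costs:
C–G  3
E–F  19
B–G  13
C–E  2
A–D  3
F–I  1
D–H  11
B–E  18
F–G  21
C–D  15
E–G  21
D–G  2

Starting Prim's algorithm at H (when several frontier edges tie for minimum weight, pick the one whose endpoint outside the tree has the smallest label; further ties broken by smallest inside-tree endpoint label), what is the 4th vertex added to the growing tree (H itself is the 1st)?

Prim's algorithm from H:
Step 1: cheapest edge leaving the tree is D–H (11); add D.
Step 2: cheapest edge leaving the tree is D–G (2); add G.
Step 3: cheapest edge leaving the tree is A–D (3); add A.
Step 4: cheapest edge leaving the tree is C–G (3); add C.
Step 5: cheapest edge leaving the tree is C–E (2); add E.
Step 6: cheapest edge leaving the tree is B–G (13); add B.
Step 7: cheapest edge leaving the tree is E–F (19); add F.
Step 8: cheapest edge leaving the tree is F–I (1); add I.
Vertex order: H, D, G, A, C, E, B, F, I. The 4th vertex is A.

A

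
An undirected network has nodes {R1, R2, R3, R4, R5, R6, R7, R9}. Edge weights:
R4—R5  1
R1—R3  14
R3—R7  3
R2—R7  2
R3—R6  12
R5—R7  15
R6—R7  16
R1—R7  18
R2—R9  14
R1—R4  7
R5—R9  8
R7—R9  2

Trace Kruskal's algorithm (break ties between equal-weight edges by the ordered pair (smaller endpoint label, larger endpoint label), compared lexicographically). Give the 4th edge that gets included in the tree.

R3-R7

Sort edges by weight, then run Kruskal:
R4—R5 (1): add — endpoints in different components.
R2—R7 (2): add — endpoints in different components.
R7—R9 (2): add — endpoints in different components.
R3—R7 (3): add — endpoints in different components.
R1—R4 (7): add — endpoints in different components.
R5—R9 (8): add — endpoints in different components.
R3—R6 (12): add — endpoints in different components.
The 4th edge added is R3—R7.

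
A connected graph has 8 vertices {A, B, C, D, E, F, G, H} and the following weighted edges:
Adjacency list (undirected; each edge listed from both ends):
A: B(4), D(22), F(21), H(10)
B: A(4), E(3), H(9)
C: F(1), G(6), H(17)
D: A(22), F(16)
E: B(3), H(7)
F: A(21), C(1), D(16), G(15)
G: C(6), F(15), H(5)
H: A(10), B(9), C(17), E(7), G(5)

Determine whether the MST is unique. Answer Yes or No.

Yes

Kruskal's algorithm — process edges by increasing weight (ties by edge label):
C–F (1): add — endpoints in different components.
B–E (3): add — endpoints in different components.
A–B (4): add — endpoints in different components.
G–H (5): add — endpoints in different components.
C–G (6): add — endpoints in different components.
E–H (7): add — endpoints in different components.
B–H (9): skip — B and H already connected.
A–H (10): skip — A and H already connected.
F–G (15): skip — F and G already connected.
D–F (16): add — endpoints in different components.
Every non-tree edge has weight strictly greater than the heaviest edge on the tree path between its endpoints, so the MST is unique.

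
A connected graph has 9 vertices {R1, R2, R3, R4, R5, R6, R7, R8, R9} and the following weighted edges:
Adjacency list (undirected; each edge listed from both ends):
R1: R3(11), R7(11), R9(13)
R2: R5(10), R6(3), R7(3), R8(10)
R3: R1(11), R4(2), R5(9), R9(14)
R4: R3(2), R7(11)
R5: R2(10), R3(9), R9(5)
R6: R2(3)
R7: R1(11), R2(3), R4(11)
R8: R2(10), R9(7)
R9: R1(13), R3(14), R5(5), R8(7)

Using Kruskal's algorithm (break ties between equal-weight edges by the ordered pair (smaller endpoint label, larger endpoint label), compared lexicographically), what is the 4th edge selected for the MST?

R5-R9

Sort edges by weight, then run Kruskal:
R3—R4 (2): add — endpoints in different components.
R2—R6 (3): add — endpoints in different components.
R2—R7 (3): add — endpoints in different components.
R5—R9 (5): add — endpoints in different components.
R8—R9 (7): add — endpoints in different components.
R3—R5 (9): add — endpoints in different components.
R2—R5 (10): add — endpoints in different components.
R2—R8 (10): skip — R8 and R2 already connected.
R1—R3 (11): add — endpoints in different components.
The 4th edge added is R5—R9.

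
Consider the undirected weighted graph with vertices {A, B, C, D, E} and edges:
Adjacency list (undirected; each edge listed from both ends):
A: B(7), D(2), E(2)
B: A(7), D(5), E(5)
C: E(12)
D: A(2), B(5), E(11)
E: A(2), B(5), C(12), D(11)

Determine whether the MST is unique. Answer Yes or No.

No

Kruskal's algorithm — process edges by increasing weight (ties by edge label):
A–D (2): add. Components now {A,D} {B} {C} {E}
A–E (2): add. Components now {A,D,E} {B} {C}
B–D (5): add. Components now {A,B,D,E} {C}
B–E (5): skip — B and E already connected.
A–B (7): skip — A and B already connected.
D–E (11): skip — D and E already connected.
C–E (12): add. Components now {A,B,C,D,E}
Non-tree edge B–E has weight 5, equal to the heaviest edge on its tree cycle — swapping gives another MST of the same weight. Not unique.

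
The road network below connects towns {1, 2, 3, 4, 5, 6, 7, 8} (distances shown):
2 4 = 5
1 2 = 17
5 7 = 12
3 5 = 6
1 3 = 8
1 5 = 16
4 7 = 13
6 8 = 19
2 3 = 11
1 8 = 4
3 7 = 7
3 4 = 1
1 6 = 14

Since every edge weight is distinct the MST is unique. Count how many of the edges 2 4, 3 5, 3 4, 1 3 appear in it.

4

Kruskal: consider edges lightest-first.
3 4 (1): add — endpoints in different components.
1 8 (4): add — endpoints in different components.
2 4 (5): add — endpoints in different components.
3 5 (6): add — endpoints in different components.
3 7 (7): add — endpoints in different components.
1 3 (8): add — endpoints in different components.
2 3 (11): skip — 2 and 3 already connected.
5 7 (12): skip — 5 and 7 already connected.
4 7 (13): skip — 4 and 7 already connected.
1 6 (14): add — endpoints in different components.
MST edge set: {3 4, 1 8, 2 4, 3 5, 3 7, 1 3, 1 6}.
Of the listed edges, {2 4, 3 5, 3 4, 1 3} are in the MST → 4.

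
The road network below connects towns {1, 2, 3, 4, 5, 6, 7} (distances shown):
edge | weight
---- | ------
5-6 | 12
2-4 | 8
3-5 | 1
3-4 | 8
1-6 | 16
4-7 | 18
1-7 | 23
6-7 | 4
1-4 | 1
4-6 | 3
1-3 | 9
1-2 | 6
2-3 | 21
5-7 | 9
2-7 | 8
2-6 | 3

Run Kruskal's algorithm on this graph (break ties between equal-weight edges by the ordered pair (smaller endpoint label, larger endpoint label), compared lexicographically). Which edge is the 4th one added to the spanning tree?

Kruskal's algorithm — process edges by increasing weight (ties by edge label):
1-4 (1): add — endpoints in different components.
3-5 (1): add — endpoints in different components.
2-6 (3): add — endpoints in different components.
4-6 (3): add — endpoints in different components.
6-7 (4): add — endpoints in different components.
1-2 (6): skip — 1 and 2 already connected.
2-4 (8): skip — 2 and 4 already connected.
2-7 (8): skip — 2 and 7 already connected.
3-4 (8): add — endpoints in different components.
The 4th edge added is 4-6.

4-6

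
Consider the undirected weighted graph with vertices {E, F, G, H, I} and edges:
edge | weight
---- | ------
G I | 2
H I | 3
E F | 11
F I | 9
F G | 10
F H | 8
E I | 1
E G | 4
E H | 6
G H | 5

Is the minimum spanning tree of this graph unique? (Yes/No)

Yes

Kruskal: consider edges lightest-first.
E I (1): add — endpoints in different components.
G I (2): add — endpoints in different components.
H I (3): add — endpoints in different components.
E G (4): skip — E and G already connected.
G H (5): skip — G and H already connected.
E H (6): skip — E and H already connected.
F H (8): add — endpoints in different components.
Every non-tree edge has weight strictly greater than the heaviest edge on the tree path between its endpoints, so the MST is unique.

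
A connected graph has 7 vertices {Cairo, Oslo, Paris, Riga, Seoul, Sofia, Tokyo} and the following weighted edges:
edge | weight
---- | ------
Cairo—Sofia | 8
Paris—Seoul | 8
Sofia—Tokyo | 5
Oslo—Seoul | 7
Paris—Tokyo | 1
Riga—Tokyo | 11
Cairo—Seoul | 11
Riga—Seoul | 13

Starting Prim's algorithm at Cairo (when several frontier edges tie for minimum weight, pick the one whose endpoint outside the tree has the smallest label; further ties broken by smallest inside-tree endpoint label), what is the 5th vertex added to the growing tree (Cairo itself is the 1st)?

Seoul

Grow the tree from Cairo using Prim:
Step 1: cheapest edge leaving the tree is Cairo—Sofia (8); add Sofia.
Step 2: cheapest edge leaving the tree is Sofia—Tokyo (5); add Tokyo.
Step 3: cheapest edge leaving the tree is Paris—Tokyo (1); add Paris.
Step 4: cheapest edge leaving the tree is Paris—Seoul (8); add Seoul.
Step 5: cheapest edge leaving the tree is Oslo—Seoul (7); add Oslo.
Step 6: cheapest edge leaving the tree is Riga—Tokyo (11); add Riga.
Vertex order: Cairo, Sofia, Tokyo, Paris, Seoul, Oslo, Riga. The 5th vertex is Seoul.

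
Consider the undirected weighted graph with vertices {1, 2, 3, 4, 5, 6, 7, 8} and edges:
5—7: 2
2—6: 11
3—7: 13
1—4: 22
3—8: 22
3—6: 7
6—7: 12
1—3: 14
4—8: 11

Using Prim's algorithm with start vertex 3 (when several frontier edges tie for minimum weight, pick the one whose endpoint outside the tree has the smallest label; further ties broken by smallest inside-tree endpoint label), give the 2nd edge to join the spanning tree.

Prim, starting at 3.
Step 1: frontier [3—6 7, 3—7 13, 1—3 14, 3—8 22] → take 3—6 (7); add 6.
Step 2: frontier [3—7 13, 1—3 14, 3—8 22, 2—6 11, 6—7 12] → take 2—6 (11); add 2.
Step 3: frontier [3—7 13, 1—3 14, 3—8 22, 6—7 12] → take 6—7 (12); add 7.
Step 4: frontier [1—3 14, 3—8 22, 5—7 2] → take 5—7 (2); add 5.
Step 5: frontier [1—3 14, 3—8 22] → take 1—3 (14); add 1.
Step 6: frontier [1—4 22, 3—8 22] → take 1—4 (22); add 4.
Step 7: frontier [3—8 22, 4—8 11] → take 4—8 (11); add 8.
The 2nd edge added is 2—6.

2-6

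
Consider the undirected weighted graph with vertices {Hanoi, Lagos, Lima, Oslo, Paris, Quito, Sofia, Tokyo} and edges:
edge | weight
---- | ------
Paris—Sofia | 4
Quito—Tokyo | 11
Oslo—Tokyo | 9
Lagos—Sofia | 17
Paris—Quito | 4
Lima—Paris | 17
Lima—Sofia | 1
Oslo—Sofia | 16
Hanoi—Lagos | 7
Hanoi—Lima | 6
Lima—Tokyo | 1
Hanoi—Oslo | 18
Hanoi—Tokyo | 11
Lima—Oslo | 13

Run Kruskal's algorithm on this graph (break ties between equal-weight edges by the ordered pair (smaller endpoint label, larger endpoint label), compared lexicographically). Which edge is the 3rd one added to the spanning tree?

Kruskal's algorithm — process edges by increasing weight (ties by edge label):
Lima—Sofia (1): add — endpoints in different components.
Lima—Tokyo (1): add — endpoints in different components.
Paris—Quito (4): add — endpoints in different components.
Paris—Sofia (4): add — endpoints in different components.
Hanoi—Lima (6): add — endpoints in different components.
Hanoi—Lagos (7): add — endpoints in different components.
Oslo—Tokyo (9): add — endpoints in different components.
The 3rd edge added is Paris—Quito.

Paris-Quito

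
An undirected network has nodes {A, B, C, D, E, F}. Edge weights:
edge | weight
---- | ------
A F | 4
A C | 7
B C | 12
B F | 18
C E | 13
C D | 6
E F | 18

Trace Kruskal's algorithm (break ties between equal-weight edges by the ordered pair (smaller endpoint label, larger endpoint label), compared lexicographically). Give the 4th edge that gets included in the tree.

Kruskal: consider edges lightest-first.
A F (4): add — endpoints in different components.
C D (6): add — endpoints in different components.
A C (7): add — endpoints in different components.
B C (12): add — endpoints in different components.
C E (13): add — endpoints in different components.
The 4th edge added is B C.

B-C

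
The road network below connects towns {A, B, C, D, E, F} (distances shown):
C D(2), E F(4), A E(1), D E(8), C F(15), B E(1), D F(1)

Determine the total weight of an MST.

9

Grow the tree from A using Prim:
Step 1: cheapest edge leaving the tree is A E (1); add E.
Step 2: cheapest edge leaving the tree is B E (1); add B.
Step 3: cheapest edge leaving the tree is E F (4); add F.
Step 4: cheapest edge leaving the tree is D F (1); add D.
Step 5: cheapest edge leaving the tree is C D (2); add C.
MST edges: A E, B E, E F, D F, C D; total weight 1+1+4+1+2 = 9.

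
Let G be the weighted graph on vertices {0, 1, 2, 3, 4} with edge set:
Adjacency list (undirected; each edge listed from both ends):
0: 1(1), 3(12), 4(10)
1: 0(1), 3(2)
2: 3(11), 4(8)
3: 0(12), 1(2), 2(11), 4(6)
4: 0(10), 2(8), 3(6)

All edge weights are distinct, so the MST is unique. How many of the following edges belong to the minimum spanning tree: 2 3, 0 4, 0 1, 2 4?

2

Sort edges by weight, then run Kruskal:
0 1 (1): add. Components now {0,1} {2} {3} {4}
1 3 (2): add. Components now {0,1,3} {2} {4}
3 4 (6): add. Components now {0,1,3,4} {2}
2 4 (8): add. Components now {0,1,2,3,4}
MST edge set: {0 1, 1 3, 3 4, 2 4}.
Of the listed edges, {0 1, 2 4} are in the MST → 2.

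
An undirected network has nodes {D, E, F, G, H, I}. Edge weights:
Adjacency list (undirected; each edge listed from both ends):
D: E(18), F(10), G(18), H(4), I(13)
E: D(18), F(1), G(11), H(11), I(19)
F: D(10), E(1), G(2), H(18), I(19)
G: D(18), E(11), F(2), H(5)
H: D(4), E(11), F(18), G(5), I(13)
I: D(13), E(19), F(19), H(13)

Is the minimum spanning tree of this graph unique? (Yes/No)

No

Sort edges by weight, then run Kruskal:
E F (1): add — endpoints in different components.
F G (2): add — endpoints in different components.
D H (4): add — endpoints in different components.
G H (5): add — endpoints in different components.
D F (10): skip — D and F already connected.
E G (11): skip — E and G already connected.
E H (11): skip — E and H already connected.
D I (13): add — endpoints in different components.
Non-tree edge H I has weight 13, equal to the heaviest edge on its tree cycle — swapping gives another MST of the same weight. Not unique.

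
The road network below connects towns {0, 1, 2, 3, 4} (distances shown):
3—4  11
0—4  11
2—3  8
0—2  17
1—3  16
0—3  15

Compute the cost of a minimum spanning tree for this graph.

Kruskal's algorithm — process edges by increasing weight (ties by edge label):
2—3 (8): add. Components now {0} {1} {2,3} {4}
0—4 (11): add. Components now {0,4} {1} {2,3}
3—4 (11): add. Components now {0,2,3,4} {1}
0—3 (15): skip — 0 and 3 already connected.
1—3 (16): add. Components now {0,1,2,3,4}
MST edges: 2—3, 0—4, 3—4, 1—3; total weight 8+11+11+16 = 46.

46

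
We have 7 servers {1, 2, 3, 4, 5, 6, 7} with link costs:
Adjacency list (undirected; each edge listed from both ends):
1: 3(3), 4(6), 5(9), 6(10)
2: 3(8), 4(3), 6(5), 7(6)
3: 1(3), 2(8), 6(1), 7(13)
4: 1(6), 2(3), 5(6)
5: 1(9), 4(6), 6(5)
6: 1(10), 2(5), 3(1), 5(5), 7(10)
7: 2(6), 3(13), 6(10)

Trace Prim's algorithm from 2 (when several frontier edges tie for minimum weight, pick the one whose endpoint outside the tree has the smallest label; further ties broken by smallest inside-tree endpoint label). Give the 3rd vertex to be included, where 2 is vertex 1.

6

Grow the tree from 2 using Prim:
Step 1: frontier [2—4 3, 2—6 5, 2—7 6, 2—3 8] → take 2—4 (3); add 4.
Step 2: frontier [2—6 5, 2—7 6, 2—3 8, 1—4 6, 4—5 6] → take 2—6 (5); add 6.
Step 3: frontier [2—7 6, 2—3 8, 1—4 6, 4—5 6, 3—6 1, 5—6 5, 1—6 10, 6—7 10] → take 3—6 (1); add 3.
Step 4: frontier [2—7 6, 1—3 3, 3—7 13, 1—4 6, 4—5 6, 5—6 5, 1—6 10, 6—7 10] → take 1—3 (3); add 1.
Step 5: frontier [1—5 9, 2—7 6, 3—7 13, 4—5 6, 5—6 5, 6—7 10] → take 5—6 (5); add 5.
Step 6: frontier [2—7 6, 3—7 13, 6—7 10] → take 2—7 (6); add 7.
Vertex order: 2, 4, 6, 3, 1, 5, 7. The 3rd vertex is 6.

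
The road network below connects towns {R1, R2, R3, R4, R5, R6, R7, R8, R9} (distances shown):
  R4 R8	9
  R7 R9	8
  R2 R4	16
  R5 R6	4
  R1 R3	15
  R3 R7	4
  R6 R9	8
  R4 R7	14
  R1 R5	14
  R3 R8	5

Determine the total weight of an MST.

Prim's algorithm from R2:
Step 1: frontier [R2 R4 16] → take R2 R4 (16); add R4.
Step 2: frontier [R4 R8 9, R4 R7 14] → take R4 R8 (9); add R8.
Step 3: frontier [R4 R7 14, R3 R8 5] → take R3 R8 (5); add R3.
Step 4: frontier [R3 R7 4, R1 R3 15, R4 R7 14] → take R3 R7 (4); add R7.
Step 5: frontier [R1 R3 15, R7 R9 8] → take R7 R9 (8); add R9.
Step 6: frontier [R1 R3 15, R6 R9 8] → take R6 R9 (8); add R6.
Step 7: frontier [R1 R3 15, R5 R6 4] → take R5 R6 (4); add R5.
Step 8: frontier [R1 R3 15, R1 R5 14] → take R1 R5 (14); add R1.
MST edges: R2 R4, R4 R8, R3 R8, R3 R7, R7 R9, R6 R9, R5 R6, R1 R5; total weight 16+9+5+4+8+8+4+14 = 68.

68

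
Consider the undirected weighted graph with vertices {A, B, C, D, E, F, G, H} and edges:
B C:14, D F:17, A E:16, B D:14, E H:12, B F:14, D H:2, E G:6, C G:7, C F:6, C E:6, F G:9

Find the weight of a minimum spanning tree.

62

Prim, starting at D.
Step 1: frontier [D H 2, B D 14, D F 17] → take D H (2); add H.
Step 2: frontier [B D 14, D F 17, E H 12] → take E H (12); add E.
Step 3: frontier [B D 14, D F 17, C E 6, E G 6, A E 16] → take C E (6); add C.
Step 4: frontier [C F 6, C G 7, B C 14, B D 14, D F 17, E G 6, A E 16] → take C F (6); add F.
Step 5: frontier [C G 7, B C 14, B D 14, E G 6, A E 16, F G 9, B F 14] → take E G (6); add G.
Step 6: frontier [B C 14, B D 14, A E 16, B F 14] → take B C (14); add B.
Step 7: frontier [A E 16] → take A E (16); add A.
MST edges: D H, E H, C E, C F, E G, B C, A E; total weight 2+12+6+6+6+14+16 = 62.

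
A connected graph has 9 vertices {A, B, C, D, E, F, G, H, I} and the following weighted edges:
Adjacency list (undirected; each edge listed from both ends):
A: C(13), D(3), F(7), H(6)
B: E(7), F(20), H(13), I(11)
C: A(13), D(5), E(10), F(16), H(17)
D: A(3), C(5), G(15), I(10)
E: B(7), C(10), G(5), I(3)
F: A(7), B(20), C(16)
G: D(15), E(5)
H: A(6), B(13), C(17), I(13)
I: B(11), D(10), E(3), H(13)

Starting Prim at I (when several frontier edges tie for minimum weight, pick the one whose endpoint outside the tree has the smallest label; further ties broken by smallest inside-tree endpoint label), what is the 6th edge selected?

Grow the tree from I using Prim:
Step 1: cheapest edge leaving the tree is E I (3); add E.
Step 2: cheapest edge leaving the tree is E G (5); add G.
Step 3: cheapest edge leaving the tree is B E (7); add B.
Step 4: cheapest edge leaving the tree is C E (10); add C.
Step 5: cheapest edge leaving the tree is C D (5); add D.
Step 6: cheapest edge leaving the tree is A D (3); add A.
Step 7: cheapest edge leaving the tree is A H (6); add H.
Step 8: cheapest edge leaving the tree is A F (7); add F.
The 6th edge added is A D.

A-D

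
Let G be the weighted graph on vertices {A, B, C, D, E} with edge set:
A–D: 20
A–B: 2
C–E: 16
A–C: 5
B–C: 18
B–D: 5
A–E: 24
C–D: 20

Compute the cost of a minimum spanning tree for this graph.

Prim's algorithm from C:
Step 1: cheapest edge leaving the tree is A–C (5); add A.
Step 2: cheapest edge leaving the tree is A–B (2); add B.
Step 3: cheapest edge leaving the tree is B–D (5); add D.
Step 4: cheapest edge leaving the tree is C–E (16); add E.
MST edges: A–C, A–B, B–D, C–E; total weight 5+2+5+16 = 28.

28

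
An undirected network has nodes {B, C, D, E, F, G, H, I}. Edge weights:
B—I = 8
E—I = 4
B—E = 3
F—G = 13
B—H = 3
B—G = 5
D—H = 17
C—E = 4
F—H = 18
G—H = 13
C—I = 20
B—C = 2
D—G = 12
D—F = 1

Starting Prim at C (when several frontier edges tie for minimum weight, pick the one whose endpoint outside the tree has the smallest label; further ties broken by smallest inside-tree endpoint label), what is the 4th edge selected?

E-I

Prim, starting at C.
Step 1: frontier [B—C 2, C—E 4, C—I 20] → take B—C (2); add B.
Step 2: frontier [B—E 3, B—H 3, B—G 5, B—I 8, C—E 4, C—I 20] → take B—E (3); add E.
Step 3: frontier [B—H 3, B—G 5, B—I 8, C—I 20, E—I 4] → take B—H (3); add H.
Step 4: frontier [B—G 5, B—I 8, C—I 20, E—I 4, G—H 13, D—H 17, F—H 18] → take E—I (4); add I.
Step 5: frontier [B—G 5, G—H 13, D—H 17, F—H 18] → take B—G (5); add G.
Step 6: frontier [D—G 12, F—G 13, D—H 17, F—H 18] → take D—G (12); add D.
Step 7: frontier [D—F 1, F—G 13, F—H 18] → take D—F (1); add F.
The 4th edge added is E—I.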